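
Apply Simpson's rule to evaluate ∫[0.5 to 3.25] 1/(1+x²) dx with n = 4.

f(x) = 1/(1+x²)
a = 0.5, b = 3.25, n = 4
h = (b - a)/n = 0.687500

Simpson's rule: (h/3)[f(x₀) + 4f(x₁) + 2f(x₂) + ... + f(xₙ)]

x_0 = 0.5000, f(x_0) = 0.800000, coefficient = 1
x_1 = 1.1875, f(x_1) = 0.414911, coefficient = 4
x_2 = 1.8750, f(x_2) = 0.221453, coefficient = 2
x_3 = 2.5625, f(x_3) = 0.132163, coefficient = 4
x_4 = 3.2500, f(x_4) = 0.086486, coefficient = 1

I ≈ (0.687500/3) × 3.517689 = 0.806137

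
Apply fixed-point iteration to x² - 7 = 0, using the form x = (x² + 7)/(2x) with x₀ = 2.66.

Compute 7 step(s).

Equation: x² - 7 = 0
Fixed-point form: x = (x² + 7)/(2x)
x₀ = 2.66

x_1 = g(2.660000) = 2.645789
x_2 = g(2.645789) = 2.645751
x_3 = g(2.645751) = 2.645751
x_4 = g(2.645751) = 2.645751
x_5 = g(2.645751) = 2.645751
x_6 = g(2.645751) = 2.645751
x_7 = g(2.645751) = 2.645751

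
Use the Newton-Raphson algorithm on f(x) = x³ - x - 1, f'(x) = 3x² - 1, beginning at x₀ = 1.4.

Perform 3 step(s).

f(x) = x³ - x - 1
f'(x) = 3x² - 1
x₀ = 1.4

Newton-Raphson formula: x_{n+1} = x_n - f(x_n)/f'(x_n)

Iteration 1:
  f(1.400000) = 0.344000
  f'(1.400000) = 4.880000
  x_1 = 1.400000 - 0.344000/4.880000 = 1.329508
Iteration 2:
  f(1.329508) = 0.020520
  f'(1.329508) = 4.302776
  x_2 = 1.329508 - 0.020520/4.302776 = 1.324739
Iteration 3:
  f(1.324739) = 0.000091
  f'(1.324739) = 4.264802
  x_3 = 1.324739 - 0.000091/4.264802 = 1.324718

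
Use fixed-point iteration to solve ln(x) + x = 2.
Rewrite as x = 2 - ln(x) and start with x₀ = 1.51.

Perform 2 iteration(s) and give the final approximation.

Equation: ln(x) + x = 2
Fixed-point form: x = 2 - ln(x)
x₀ = 1.51

x_1 = g(1.510000) = 1.587890
x_2 = g(1.587890) = 1.537594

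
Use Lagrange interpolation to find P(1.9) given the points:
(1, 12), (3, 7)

Lagrange interpolation formula:
P(x) = Σ yᵢ × Lᵢ(x)
where Lᵢ(x) = Π_{j≠i} (x - xⱼ)/(xᵢ - xⱼ)

L_0(1.9) = (1.9 - 3)/(1 - 3) = 0.550000
L_1(1.9) = (1.9 - 1)/(3 - 1) = 0.450000

P(1.9) = 12×L_0(1.9) + 7×L_1(1.9)
P(1.9) = 9.750000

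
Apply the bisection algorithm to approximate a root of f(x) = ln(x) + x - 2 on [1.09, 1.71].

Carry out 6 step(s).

f(x) = ln(x) + x - 2
Initial interval: [1.09, 1.71]

Iteration 1:
  c_1 = (1.090000 + 1.710000)/2 = 1.400000
  f(c_1) = f(1.400000) = -0.263528
  f(a) × f(c) ≥ 0, new interval: [1.400000, 1.710000]
Iteration 2:
  c_2 = (1.400000 + 1.710000)/2 = 1.555000
  f(c_2) = f(1.555000) = -0.003524
  f(a) × f(c) ≥ 0, new interval: [1.555000, 1.710000]
Iteration 3:
  c_3 = (1.555000 + 1.710000)/2 = 1.632500
  f(c_3) = f(1.632500) = 0.122613
  f(a) × f(c) < 0, new interval: [1.555000, 1.632500]
Iteration 4:
  c_4 = (1.555000 + 1.632500)/2 = 1.593750
  f(c_4) = f(1.593750) = 0.059840
  f(a) × f(c) < 0, new interval: [1.555000, 1.593750]
Iteration 5:
  c_5 = (1.555000 + 1.593750)/2 = 1.574375
  f(c_5) = f(1.574375) = 0.028233
  f(a) × f(c) < 0, new interval: [1.555000, 1.574375]
Iteration 6:
  c_6 = (1.555000 + 1.574375)/2 = 1.564687
  f(c_6) = f(1.564687) = 0.012374
  f(a) × f(c) < 0, new interval: [1.555000, 1.564687]

After 6 iteration(s), the approximation is c_6 = 1.564687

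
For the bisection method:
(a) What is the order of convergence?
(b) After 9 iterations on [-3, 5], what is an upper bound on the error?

(a) Bisection has linear (order 1) convergence; the error is halved each step.

(b) Error bound = (b-a)/2^n = (5 - (-3))/2^{9}
    = 8/2^{9}

(a) 1 (linear); (b) error ≤ 1.56e-02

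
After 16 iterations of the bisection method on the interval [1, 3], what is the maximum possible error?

Bisection error bound: |error| ≤ (b-a)/2^n
|error| ≤ (3 - 1)/2^16 = 2/2^16
|error| ≤ 0.0000305176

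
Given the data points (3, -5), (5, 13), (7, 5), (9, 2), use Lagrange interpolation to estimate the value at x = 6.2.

Lagrange interpolation formula:
P(x) = Σ yᵢ × Lᵢ(x)
where Lᵢ(x) = Π_{j≠i} (x - xⱼ)/(xᵢ - xⱼ)

L_0(6.2) = (6.2 - 5)/(3 - 5) × (6.2 - 7)/(3 - 7) × (6.2 - 9)/(3 - 9) = -0.056000
L_1(6.2) = (6.2 - 3)/(5 - 3) × (6.2 - 7)/(5 - 7) × (6.2 - 9)/(5 - 9) = 0.448000
L_2(6.2) = (6.2 - 3)/(7 - 3) × (6.2 - 5)/(7 - 5) × (6.2 - 9)/(7 - 9) = 0.672000
L_3(6.2) = (6.2 - 3)/(9 - 3) × (6.2 - 5)/(9 - 5) × (6.2 - 7)/(9 - 7) = -0.064000

P(6.2) = (-5)×L_0(6.2) + 13×L_1(6.2) + 5×L_2(6.2) + 2×L_3(6.2)
P(6.2) = 9.336000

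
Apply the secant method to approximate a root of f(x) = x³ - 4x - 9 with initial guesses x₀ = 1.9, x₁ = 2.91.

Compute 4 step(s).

f(x) = x³ - 4x - 9
x₀ = 1.9, x₁ = 2.91

Secant formula: x_{n+1} = x_n - f(x_n)(x_n - x_{n-1})/(f(x_n) - f(x_{n-1}))

Iteration 1:
  f(1.900000) = -9.741000
  f(2.910000) = 4.002171
  x_2 = 2.910000 - 4.002171×(2.910000 - 1.900000)/(4.002171 - (-9.741000))
       = 2.615876
Iteration 2:
  f(2.910000) = 4.002171
  f(2.615876) = -1.563564
  x_3 = 2.615876 - (-1.563564)×(2.615876 - 2.910000)/(-1.563564 - 4.002171)
       = 2.698504
Iteration 3:
  f(2.615876) = -1.563564
  f(2.698504) = -0.143724
  x_4 = 2.698504 - (-0.143724)×(2.698504 - 2.615876)/(-0.143724 - (-1.563564))
       = 2.706868
Iteration 4:
  f(2.698504) = -0.143724
  f(2.706868) = 0.006105
  x_5 = 2.706868 - 0.006105×(2.706868 - 2.698504)/(0.006105 - (-0.143724))
       = 2.706527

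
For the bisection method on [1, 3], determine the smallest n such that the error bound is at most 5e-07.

We need (b-a)/2^n ≤ 5e-07
(3 - 1)/2^n ≤ 5e-07
2/2^n ≤ 5e-07
2^n ≥ 4000000
n ≥ log₂(4000000) = 21.93
n ≥ 22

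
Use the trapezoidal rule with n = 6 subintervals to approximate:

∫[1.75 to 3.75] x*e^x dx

f(x) = x*e^x
a = 1.75, b = 3.75, n = 6
h = (b - a)/n = 0.333333

Trapezoidal rule: (h/2)[f(x₀) + 2f(x₁) + 2f(x₂) + ... + f(xₙ)]

x_0 = 1.7500, f(x_0) = 10.070555, coefficient = 1
x_1 = 2.0833, f(x_1) = 16.731656, coefficient = 2
x_2 = 2.4167, f(x_2) = 27.087053, coefficient = 2
x_3 = 2.7500, f(x_3) = 43.017238, coefficient = 2
x_4 = 3.0833, f(x_4) = 67.312409, coefficient = 2
x_5 = 3.4167, f(x_5) = 104.097929, coefficient = 2
x_6 = 3.7500, f(x_6) = 159.454058, coefficient = 1

I ≈ (0.333333/2) × 686.017181 = 114.336197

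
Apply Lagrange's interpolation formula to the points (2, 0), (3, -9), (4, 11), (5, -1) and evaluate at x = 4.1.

Lagrange interpolation formula:
P(x) = Σ yᵢ × Lᵢ(x)
where Lᵢ(x) = Π_{j≠i} (x - xⱼ)/(xᵢ - xⱼ)

L_0(4.1) = (4.1 - 3)/(2 - 3) × (4.1 - 4)/(2 - 4) × (4.1 - 5)/(2 - 5) = 0.016500
L_1(4.1) = (4.1 - 2)/(3 - 2) × (4.1 - 4)/(3 - 4) × (4.1 - 5)/(3 - 5) = -0.094500
L_2(4.1) = (4.1 - 2)/(4 - 2) × (4.1 - 3)/(4 - 3) × (4.1 - 5)/(4 - 5) = 1.039500
L_3(4.1) = (4.1 - 2)/(5 - 2) × (4.1 - 3)/(5 - 3) × (4.1 - 4)/(5 - 4) = 0.038500

P(4.1) = 0×L_0(4.1) + (-9)×L_1(4.1) + 11×L_2(4.1) + (-1)×L_3(4.1)
P(4.1) = 12.246500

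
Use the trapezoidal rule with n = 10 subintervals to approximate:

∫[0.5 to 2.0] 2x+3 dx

f(x) = 2x+3
a = 0.5, b = 2.0, n = 10
h = (b - a)/n = 0.150000

Trapezoidal rule: (h/2)[f(x₀) + 2f(x₁) + 2f(x₂) + ... + f(xₙ)]

x_0 = 0.5000, f(x_0) = 4.000000, coefficient = 1
x_1 = 0.6500, f(x_1) = 4.300000, coefficient = 2
x_2 = 0.8000, f(x_2) = 4.600000, coefficient = 2
x_3 = 0.9500, f(x_3) = 4.900000, coefficient = 2
x_4 = 1.1000, f(x_4) = 5.200000, coefficient = 2
x_5 = 1.2500, f(x_5) = 5.500000, coefficient = 2
x_6 = 1.4000, f(x_6) = 5.800000, coefficient = 2
x_7 = 1.5500, f(x_7) = 6.100000, coefficient = 2
x_8 = 1.7000, f(x_8) = 6.400000, coefficient = 2
x_9 = 1.8500, f(x_9) = 6.700000, coefficient = 2
x_10 = 2.0000, f(x_10) = 7.000000, coefficient = 1

I ≈ (0.150000/2) × 110.000000 = 8.250000
Exact value: 8.250000
Error: 0.000000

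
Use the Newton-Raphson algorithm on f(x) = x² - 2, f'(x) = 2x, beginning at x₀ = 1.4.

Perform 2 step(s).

f(x) = x² - 2
f'(x) = 2x
x₀ = 1.4

Newton-Raphson formula: x_{n+1} = x_n - f(x_n)/f'(x_n)

Iteration 1:
  f(1.400000) = -0.040000
  f'(1.400000) = 2.800000
  x_1 = 1.400000 - (-0.040000)/2.800000 = 1.414286
Iteration 2:
  f(1.414286) = 0.000204
  f'(1.414286) = 2.828571
  x_2 = 1.414286 - 0.000204/2.828571 = 1.414214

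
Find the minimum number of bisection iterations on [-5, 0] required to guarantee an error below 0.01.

We need (b-a)/2^n ≤ 0.01
(0 - (-5))/2^n ≤ 0.01
5/2^n ≤ 0.01
2^n ≥ 500
n ≥ log₂(500) = 8.97
n ≥ 9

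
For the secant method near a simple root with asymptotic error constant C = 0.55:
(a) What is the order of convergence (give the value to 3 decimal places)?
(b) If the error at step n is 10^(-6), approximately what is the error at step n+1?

(a) Secant method has superlinear convergence with order φ = (1+√5)/2 ≈ 1.618.
    This means |e_{n+1}| ≈ C|e_n|^1.618.

(b) With |e_n| = 10^(-6) and C = 0.55:
    |e_{n+1}| ≈ 0.55 × (10^(-6))^1.618 = 0.55 × 10^(-9.71)

(a) ≈ 1.618 (golden ratio); (b) |e_{n+1}| ≈ 1.077e-10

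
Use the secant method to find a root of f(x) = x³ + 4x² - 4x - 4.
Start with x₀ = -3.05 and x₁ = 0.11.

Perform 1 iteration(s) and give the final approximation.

f(x) = x³ + 4x² - 4x - 4
x₀ = -3.05, x₁ = 0.11

Secant formula: x_{n+1} = x_n - f(x_n)(x_n - x_{n-1})/(f(x_n) - f(x_{n-1}))

Iteration 1:
  f(-3.050000) = 17.037375
  f(0.110000) = -4.390269
  x_2 = 0.110000 - (-4.390269)×(0.110000 - (-3.050000))/(-4.390269 - 17.037375)
       = -0.537446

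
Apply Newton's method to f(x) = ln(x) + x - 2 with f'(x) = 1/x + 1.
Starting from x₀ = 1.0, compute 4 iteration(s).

f(x) = ln(x) + x - 2
f'(x) = 1/x + 1
x₀ = 1.0

Newton-Raphson formula: x_{n+1} = x_n - f(x_n)/f'(x_n)

Iteration 1:
  f(1.000000) = -1.000000
  f'(1.000000) = 2.000000
  x_1 = 1.000000 - (-1.000000)/2.000000 = 1.500000
Iteration 2:
  f(1.500000) = -0.094535
  f'(1.500000) = 1.666667
  x_2 = 1.500000 - (-0.094535)/1.666667 = 1.556721
Iteration 3:
  f(1.556721) = -0.000697
  f'(1.556721) = 1.642376
  x_3 = 1.556721 - (-0.000697)/1.642376 = 1.557146
Iteration 4:
  f(1.557146) = 0.000000
  f'(1.557146) = 1.642201
  x_4 = 1.557146 - 0.000000/1.642201 = 1.557146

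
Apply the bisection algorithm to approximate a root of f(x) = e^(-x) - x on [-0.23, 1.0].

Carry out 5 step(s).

f(x) = e^(-x) - x
Initial interval: [-0.23, 1.0]

Iteration 1:
  c_1 = (-0.230000 + 1.000000)/2 = 0.385000
  f(c_1) = f(0.385000) = 0.295451
  f(a) × f(c) ≥ 0, new interval: [0.385000, 1.000000]
Iteration 2:
  c_2 = (0.385000 + 1.000000)/2 = 0.692500
  f(c_2) = f(0.692500) = -0.192176
  f(a) × f(c) < 0, new interval: [0.385000, 0.692500]
Iteration 3:
  c_3 = (0.385000 + 0.692500)/2 = 0.538750
  f(c_3) = f(0.538750) = 0.044727
  f(a) × f(c) ≥ 0, new interval: [0.538750, 0.692500]
Iteration 4:
  c_4 = (0.538750 + 0.692500)/2 = 0.615625
  f(c_4) = f(0.615625) = -0.075322
  f(a) × f(c) < 0, new interval: [0.538750, 0.615625]
Iteration 5:
  c_5 = (0.538750 + 0.615625)/2 = 0.577188
  f(c_5) = f(0.577188) = -0.015712
  f(a) × f(c) < 0, new interval: [0.538750, 0.577188]

After 5 iteration(s), the approximation is c_5 = 0.577188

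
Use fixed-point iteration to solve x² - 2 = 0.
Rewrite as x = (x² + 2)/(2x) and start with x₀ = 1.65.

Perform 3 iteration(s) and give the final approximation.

Equation: x² - 2 = 0
Fixed-point form: x = (x² + 2)/(2x)
x₀ = 1.65

x_1 = g(1.650000) = 1.431061
x_2 = g(1.431061) = 1.414313
x_3 = g(1.414313) = 1.414214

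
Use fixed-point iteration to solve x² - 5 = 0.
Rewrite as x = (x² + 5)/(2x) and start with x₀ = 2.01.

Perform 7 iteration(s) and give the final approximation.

Equation: x² - 5 = 0
Fixed-point form: x = (x² + 5)/(2x)
x₀ = 2.01

x_1 = g(2.010000) = 2.248781
x_2 = g(2.248781) = 2.236104
x_3 = g(2.236104) = 2.236068
x_4 = g(2.236068) = 2.236068
x_5 = g(2.236068) = 2.236068
x_6 = g(2.236068) = 2.236068
x_7 = g(2.236068) = 2.236068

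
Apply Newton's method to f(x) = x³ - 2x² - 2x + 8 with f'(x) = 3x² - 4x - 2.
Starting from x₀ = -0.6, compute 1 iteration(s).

f(x) = x³ - 2x² - 2x + 8
f'(x) = 3x² - 4x - 2
x₀ = -0.6

Newton-Raphson formula: x_{n+1} = x_n - f(x_n)/f'(x_n)

Iteration 1:
  f(-0.600000) = 8.264000
  f'(-0.600000) = 1.480000
  x_1 = -0.600000 - 8.264000/1.480000 = -6.183784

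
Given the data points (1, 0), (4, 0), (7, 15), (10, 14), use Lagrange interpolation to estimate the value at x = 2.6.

Lagrange interpolation formula:
P(x) = Σ yᵢ × Lᵢ(x)
where Lᵢ(x) = Π_{j≠i} (x - xⱼ)/(xᵢ - xⱼ)

L_0(2.6) = (2.6 - 4)/(1 - 4) × (2.6 - 7)/(1 - 7) × (2.6 - 10)/(1 - 10) = 0.281383
L_1(2.6) = (2.6 - 1)/(4 - 1) × (2.6 - 7)/(4 - 7) × (2.6 - 10)/(4 - 10) = 0.964741
L_2(2.6) = (2.6 - 1)/(7 - 1) × (2.6 - 4)/(7 - 4) × (2.6 - 10)/(7 - 10) = -0.306963
L_3(2.6) = (2.6 - 1)/(10 - 1) × (2.6 - 4)/(10 - 4) × (2.6 - 7)/(10 - 7) = 0.060840

P(2.6) = 0×L_0(2.6) + 0×L_1(2.6) + 15×L_2(2.6) + 14×L_3(2.6)
P(2.6) = -3.752691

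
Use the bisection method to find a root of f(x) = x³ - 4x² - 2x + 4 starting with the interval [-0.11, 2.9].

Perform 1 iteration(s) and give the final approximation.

f(x) = x³ - 4x² - 2x + 4
Initial interval: [-0.11, 2.9]

Iteration 1:
  c_1 = (-0.110000 + 2.900000)/2 = 1.395000
  f(c_1) = f(1.395000) = -3.859395
  f(a) × f(c) < 0, new interval: [-0.110000, 1.395000]

After 1 iteration(s), the approximation is c_1 = 1.395000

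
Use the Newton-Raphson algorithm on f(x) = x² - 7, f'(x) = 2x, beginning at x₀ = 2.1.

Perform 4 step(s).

f(x) = x² - 7
f'(x) = 2x
x₀ = 2.1

Newton-Raphson formula: x_{n+1} = x_n - f(x_n)/f'(x_n)

Iteration 1:
  f(2.100000) = -2.590000
  f'(2.100000) = 4.200000
  x_1 = 2.100000 - (-2.590000)/4.200000 = 2.716667
Iteration 2:
  f(2.716667) = 0.380278
  f'(2.716667) = 5.433333
  x_2 = 2.716667 - 0.380278/5.433333 = 2.646677
Iteration 3:
  f(2.646677) = 0.004899
  f'(2.646677) = 5.293354
  x_3 = 2.646677 - 0.004899/5.293354 = 2.645751
Iteration 4:
  f(2.645751) = 0.000001
  f'(2.645751) = 5.291503
  x_4 = 2.645751 - 0.000001/5.291503 = 2.645751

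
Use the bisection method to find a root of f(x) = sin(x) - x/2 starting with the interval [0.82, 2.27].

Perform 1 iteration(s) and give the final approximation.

f(x) = sin(x) - x/2
Initial interval: [0.82, 2.27]

Iteration 1:
  c_1 = (0.820000 + 2.270000)/2 = 1.545000
  f(c_1) = f(1.545000) = 0.227167
  f(a) × f(c) ≥ 0, new interval: [1.545000, 2.270000]

After 1 iteration(s), the approximation is c_1 = 1.545000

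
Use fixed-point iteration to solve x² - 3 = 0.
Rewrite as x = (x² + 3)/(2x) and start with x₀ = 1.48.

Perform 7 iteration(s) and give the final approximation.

Equation: x² - 3 = 0
Fixed-point form: x = (x² + 3)/(2x)
x₀ = 1.48

x_1 = g(1.480000) = 1.753514
x_2 = g(1.753514) = 1.732182
x_3 = g(1.732182) = 1.732051
x_4 = g(1.732051) = 1.732051
x_5 = g(1.732051) = 1.732051
x_6 = g(1.732051) = 1.732051
x_7 = g(1.732051) = 1.732051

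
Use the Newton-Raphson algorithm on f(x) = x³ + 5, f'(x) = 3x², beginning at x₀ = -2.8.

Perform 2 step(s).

f(x) = x³ + 5
f'(x) = 3x²
x₀ = -2.8

Newton-Raphson formula: x_{n+1} = x_n - f(x_n)/f'(x_n)

Iteration 1:
  f(-2.800000) = -16.952000
  f'(-2.800000) = 23.520000
  x_1 = -2.800000 - (-16.952000)/23.520000 = -2.079252
Iteration 2:
  f(-2.079252) = -3.989203
  f'(-2.079252) = 12.969863
  x_2 = -2.079252 - (-3.989203)/12.969863 = -1.771677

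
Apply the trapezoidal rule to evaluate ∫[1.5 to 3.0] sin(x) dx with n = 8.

f(x) = sin(x)
a = 1.5, b = 3.0, n = 8
h = (b - a)/n = 0.187500

Trapezoidal rule: (h/2)[f(x₀) + 2f(x₁) + 2f(x₂) + ... + f(xₙ)]

x_0 = 1.5000, f(x_0) = 0.997495, coefficient = 1
x_1 = 1.6875, f(x_1) = 0.993198, coefficient = 2
x_2 = 1.8750, f(x_2) = 0.954086, coefficient = 2
x_3 = 2.0625, f(x_3) = 0.881530, coefficient = 2
x_4 = 2.2500, f(x_4) = 0.778073, coefficient = 2
x_5 = 2.4375, f(x_5) = 0.647343, coefficient = 2
x_6 = 2.6250, f(x_6) = 0.493920, coefficient = 2
x_7 = 2.8125, f(x_7) = 0.323185, coefficient = 2
x_8 = 3.0000, f(x_8) = 0.141120, coefficient = 1

I ≈ (0.187500/2) × 11.281283 = 1.057620
Exact value: 1.060730
Error: 0.003109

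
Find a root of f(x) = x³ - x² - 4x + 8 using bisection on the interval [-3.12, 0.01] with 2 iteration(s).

f(x) = x³ - x² - 4x + 8
Initial interval: [-3.12, 0.01]

Iteration 1:
  c_1 = (-3.120000 + 0.010000)/2 = -1.555000
  f(c_1) = f(-1.555000) = 8.041946
  f(a) × f(c) < 0, new interval: [-3.120000, -1.555000]
Iteration 2:
  c_2 = (-3.120000 + (-1.555000))/2 = -2.337500
  f(c_2) = f(-2.337500) = -0.885787
  f(a) × f(c) ≥ 0, new interval: [-2.337500, -1.555000]

After 2 iteration(s), the approximation is c_2 = -2.337500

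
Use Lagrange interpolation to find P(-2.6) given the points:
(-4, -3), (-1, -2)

Lagrange interpolation formula:
P(x) = Σ yᵢ × Lᵢ(x)
where Lᵢ(x) = Π_{j≠i} (x - xⱼ)/(xᵢ - xⱼ)

L_0(-2.6) = (-2.6 - (-1))/(-4 - (-1)) = 0.533333
L_1(-2.6) = (-2.6 - (-4))/(-1 - (-4)) = 0.466667

P(-2.6) = (-3)×L_0(-2.6) + (-2)×L_1(-2.6)
P(-2.6) = -2.533333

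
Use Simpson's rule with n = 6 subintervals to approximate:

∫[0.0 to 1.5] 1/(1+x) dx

f(x) = 1/(1+x)
a = 0.0, b = 1.5, n = 6
h = (b - a)/n = 0.250000

Simpson's rule: (h/3)[f(x₀) + 4f(x₁) + 2f(x₂) + ... + f(xₙ)]

x_0 = 0.0000, f(x_0) = 1.000000, coefficient = 1
x_1 = 0.2500, f(x_1) = 0.800000, coefficient = 4
x_2 = 0.5000, f(x_2) = 0.666667, coefficient = 2
x_3 = 0.7500, f(x_3) = 0.571429, coefficient = 4
x_4 = 1.0000, f(x_4) = 0.500000, coefficient = 2
x_5 = 1.2500, f(x_5) = 0.444444, coefficient = 4
x_6 = 1.5000, f(x_6) = 0.400000, coefficient = 1

I ≈ (0.250000/3) × 10.996825 = 0.916402
Exact value: 0.916291
Error: 0.000111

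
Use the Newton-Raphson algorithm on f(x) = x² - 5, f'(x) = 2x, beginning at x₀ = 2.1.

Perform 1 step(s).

f(x) = x² - 5
f'(x) = 2x
x₀ = 2.1

Newton-Raphson formula: x_{n+1} = x_n - f(x_n)/f'(x_n)

Iteration 1:
  f(2.100000) = -0.590000
  f'(2.100000) = 4.200000
  x_1 = 2.100000 - (-0.590000)/4.200000 = 2.240476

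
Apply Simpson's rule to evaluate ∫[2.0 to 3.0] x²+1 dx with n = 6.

f(x) = x²+1
a = 2.0, b = 3.0, n = 6
h = (b - a)/n = 0.166667

Simpson's rule: (h/3)[f(x₀) + 4f(x₁) + 2f(x₂) + ... + f(xₙ)]

x_0 = 2.0000, f(x_0) = 5.000000, coefficient = 1
x_1 = 2.1667, f(x_1) = 5.694444, coefficient = 4
x_2 = 2.3333, f(x_2) = 6.444444, coefficient = 2
x_3 = 2.5000, f(x_3) = 7.250000, coefficient = 4
x_4 = 2.6667, f(x_4) = 8.111111, coefficient = 2
x_5 = 2.8333, f(x_5) = 9.027778, coefficient = 4
x_6 = 3.0000, f(x_6) = 10.000000, coefficient = 1

I ≈ (0.166667/3) × 132.000000 = 7.333333
Exact value: 7.333333
Error: 0.000000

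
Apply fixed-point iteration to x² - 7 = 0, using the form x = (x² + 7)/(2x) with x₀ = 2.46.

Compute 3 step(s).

Equation: x² - 7 = 0
Fixed-point form: x = (x² + 7)/(2x)
x₀ = 2.46

x_1 = g(2.460000) = 2.652764
x_2 = g(2.652764) = 2.645761
x_3 = g(2.645761) = 2.645751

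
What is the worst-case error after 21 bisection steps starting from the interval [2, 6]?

Bisection error bound: |error| ≤ (b-a)/2^n
|error| ≤ (6 - 2)/2^21 = 4/2^21
|error| ≤ 0.0000019073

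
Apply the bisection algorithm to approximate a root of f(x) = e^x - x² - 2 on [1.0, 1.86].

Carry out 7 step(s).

f(x) = e^x - x² - 2
Initial interval: [1.0, 1.86]

Iteration 1:
  c_1 = (1.000000 + 1.860000)/2 = 1.430000
  f(c_1) = f(1.430000) = 0.133799
  f(a) × f(c) < 0, new interval: [1.000000, 1.430000]
Iteration 2:
  c_2 = (1.000000 + 1.430000)/2 = 1.215000
  f(c_2) = f(1.215000) = -0.105931
  f(a) × f(c) ≥ 0, new interval: [1.215000, 1.430000]
Iteration 3:
  c_3 = (1.215000 + 1.430000)/2 = 1.322500
  f(c_3) = f(1.322500) = 0.003785
  f(a) × f(c) < 0, new interval: [1.215000, 1.322500]
Iteration 4:
  c_4 = (1.215000 + 1.322500)/2 = 1.268750
  f(c_4) = f(1.268750) = -0.053322
  f(a) × f(c) ≥ 0, new interval: [1.268750, 1.322500]
Iteration 5:
  c_5 = (1.268750 + 1.322500)/2 = 1.295625
  f(c_5) = f(1.295625) = -0.025366
  f(a) × f(c) ≥ 0, new interval: [1.295625, 1.322500]
Iteration 6:
  c_6 = (1.295625 + 1.322500)/2 = 1.309063
  f(c_6) = f(1.309063) = -0.010944
  f(a) × f(c) ≥ 0, new interval: [1.309063, 1.322500]
Iteration 7:
  c_7 = (1.309063 + 1.322500)/2 = 1.315781
  f(c_7) = f(1.315781) = -0.003618
  f(a) × f(c) ≥ 0, new interval: [1.315781, 1.322500]

After 7 iteration(s), the approximation is c_7 = 1.315781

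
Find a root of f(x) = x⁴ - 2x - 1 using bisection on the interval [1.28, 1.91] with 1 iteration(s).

f(x) = x⁴ - 2x - 1
Initial interval: [1.28, 1.91]

Iteration 1:
  c_1 = (1.280000 + 1.910000)/2 = 1.595000
  f(c_1) = f(1.595000) = 2.282063
  f(a) × f(c) < 0, new interval: [1.280000, 1.595000]

After 1 iteration(s), the approximation is c_1 = 1.595000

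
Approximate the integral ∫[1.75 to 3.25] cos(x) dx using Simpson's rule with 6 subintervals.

f(x) = cos(x)
a = 1.75, b = 3.25, n = 6
h = (b - a)/n = 0.250000

Simpson's rule: (h/3)[f(x₀) + 4f(x₁) + 2f(x₂) + ... + f(xₙ)]

x_0 = 1.7500, f(x_0) = -0.178246, coefficient = 1
x_1 = 2.0000, f(x_1) = -0.416147, coefficient = 4
x_2 = 2.2500, f(x_2) = -0.628174, coefficient = 2
x_3 = 2.5000, f(x_3) = -0.801144, coefficient = 4
x_4 = 2.7500, f(x_4) = -0.924302, coefficient = 2
x_5 = 3.0000, f(x_5) = -0.989992, coefficient = 4
x_6 = 3.2500, f(x_6) = -0.994130, coefficient = 1

I ≈ (0.250000/3) × -13.106460 = -1.092205
Exact value: -1.092181
Error: 0.000024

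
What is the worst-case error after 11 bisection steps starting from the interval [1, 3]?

Bisection error bound: |error| ≤ (b-a)/2^n
|error| ≤ (3 - 1)/2^11 = 2/2^11
|error| ≤ 0.0009765625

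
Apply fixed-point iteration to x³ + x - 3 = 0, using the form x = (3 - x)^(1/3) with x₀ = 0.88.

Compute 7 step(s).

Equation: x³ + x - 3 = 0
Fixed-point form: x = (3 - x)^(1/3)
x₀ = 0.88

x_1 = g(0.880000) = 1.284632
x_2 = g(1.284632) = 1.197069
x_3 = g(1.197069) = 1.217100
x_4 = g(1.217100) = 1.212576
x_5 = g(1.212576) = 1.213601
x_6 = g(1.213601) = 1.213369
x_7 = g(1.213369) = 1.213421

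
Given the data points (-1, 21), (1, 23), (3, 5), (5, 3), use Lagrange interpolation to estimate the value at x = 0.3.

Lagrange interpolation formula:
P(x) = Σ yᵢ × Lᵢ(x)
where Lᵢ(x) = Π_{j≠i} (x - xⱼ)/(xᵢ - xⱼ)

L_0(0.3) = (0.3 - 1)/(-1 - 1) × (0.3 - 3)/(-1 - 3) × (0.3 - 5)/(-1 - 5) = 0.185062
L_1(0.3) = (0.3 - (-1))/(1 - (-1)) × (0.3 - 3)/(1 - 3) × (0.3 - 5)/(1 - 5) = 1.031063
L_2(0.3) = (0.3 - (-1))/(3 - (-1)) × (0.3 - 1)/(3 - 1) × (0.3 - 5)/(3 - 5) = -0.267313
L_3(0.3) = (0.3 - (-1))/(5 - (-1)) × (0.3 - 1)/(5 - 1) × (0.3 - 3)/(5 - 3) = 0.051188

P(0.3) = 21×L_0(0.3) + 23×L_1(0.3) + 5×L_2(0.3) + 3×L_3(0.3)
P(0.3) = 26.417750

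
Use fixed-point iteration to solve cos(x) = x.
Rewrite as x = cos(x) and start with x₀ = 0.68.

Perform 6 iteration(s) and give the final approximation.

Equation: cos(x) = x
Fixed-point form: x = cos(x)
x₀ = 0.68

x_1 = g(0.680000) = 0.777573
x_2 = g(0.777573) = 0.712618
x_3 = g(0.712618) = 0.756652
x_4 = g(0.756652) = 0.727138
x_5 = g(0.727138) = 0.747080
x_6 = g(0.747080) = 0.733676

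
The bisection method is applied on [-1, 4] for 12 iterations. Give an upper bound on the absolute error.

Bisection error bound: |error| ≤ (b-a)/2^n
|error| ≤ (4 - (-1))/2^12 = 5/2^12
|error| ≤ 0.0012207031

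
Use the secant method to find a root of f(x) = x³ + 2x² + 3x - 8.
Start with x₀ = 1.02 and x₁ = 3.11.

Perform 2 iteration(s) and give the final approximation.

f(x) = x³ + 2x² + 3x - 8
x₀ = 1.02, x₁ = 3.11

Secant formula: x_{n+1} = x_n - f(x_n)(x_n - x_{n-1})/(f(x_n) - f(x_{n-1}))

Iteration 1:
  f(1.020000) = -1.797992
  f(3.110000) = 50.754431
  x_2 = 3.110000 - 50.754431×(3.110000 - 1.020000)/(50.754431 - (-1.797992))
       = 1.091506
Iteration 2:
  f(3.110000) = 50.754431
  f(1.091506) = -1.042309
  x_3 = 1.091506 - (-1.042309)×(1.091506 - 3.110000)/(-1.042309 - 50.754431)
       = 1.132124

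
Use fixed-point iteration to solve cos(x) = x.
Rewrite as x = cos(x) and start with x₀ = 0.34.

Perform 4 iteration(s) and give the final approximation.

Equation: cos(x) = x
Fixed-point form: x = cos(x)
x₀ = 0.34

x_1 = g(0.340000) = 0.942755
x_2 = g(0.942755) = 0.587561
x_3 = g(0.587561) = 0.832295
x_4 = g(0.832295) = 0.673180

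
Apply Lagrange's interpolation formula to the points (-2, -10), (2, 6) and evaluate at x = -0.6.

Lagrange interpolation formula:
P(x) = Σ yᵢ × Lᵢ(x)
where Lᵢ(x) = Π_{j≠i} (x - xⱼ)/(xᵢ - xⱼ)

L_0(-0.6) = (-0.6 - 2)/(-2 - 2) = 0.650000
L_1(-0.6) = (-0.6 - (-2))/(2 - (-2)) = 0.350000

P(-0.6) = (-10)×L_0(-0.6) + 6×L_1(-0.6)
P(-0.6) = -4.400000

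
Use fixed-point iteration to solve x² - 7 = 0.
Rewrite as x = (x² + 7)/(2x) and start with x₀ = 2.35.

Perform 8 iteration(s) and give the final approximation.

Equation: x² - 7 = 0
Fixed-point form: x = (x² + 7)/(2x)
x₀ = 2.35

x_1 = g(2.350000) = 2.664362
x_2 = g(2.664362) = 2.645816
x_3 = g(2.645816) = 2.645751
x_4 = g(2.645751) = 2.645751
x_5 = g(2.645751) = 2.645751
x_6 = g(2.645751) = 2.645751
x_7 = g(2.645751) = 2.645751
x_8 = g(2.645751) = 2.645751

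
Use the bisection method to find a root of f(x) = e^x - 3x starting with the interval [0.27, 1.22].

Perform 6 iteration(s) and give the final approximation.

f(x) = e^x - 3x
Initial interval: [0.27, 1.22]

Iteration 1:
  c_1 = (0.270000 + 1.220000)/2 = 0.745000
  f(c_1) = f(0.745000) = -0.128559
  f(a) × f(c) < 0, new interval: [0.270000, 0.745000]
Iteration 2:
  c_2 = (0.270000 + 0.745000)/2 = 0.507500
  f(c_2) = f(0.507500) = 0.138633
  f(a) × f(c) ≥ 0, new interval: [0.507500, 0.745000]
Iteration 3:
  c_3 = (0.507500 + 0.745000)/2 = 0.626250
  f(c_3) = f(0.626250) = -0.008167
  f(a) × f(c) < 0, new interval: [0.507500, 0.626250]
Iteration 4:
  c_4 = (0.507500 + 0.626250)/2 = 0.566875
  f(c_4) = f(0.566875) = 0.062125
  f(a) × f(c) ≥ 0, new interval: [0.566875, 0.626250]
Iteration 5:
  c_5 = (0.566875 + 0.626250)/2 = 0.596562
  f(c_5) = f(0.596562) = 0.026179
  f(a) × f(c) ≥ 0, new interval: [0.596562, 0.626250]
Iteration 6:
  c_6 = (0.596562 + 0.626250)/2 = 0.611406
  f(c_6) = f(0.611406) = 0.008803
  f(a) × f(c) ≥ 0, new interval: [0.611406, 0.626250]

After 6 iteration(s), the approximation is c_6 = 0.611406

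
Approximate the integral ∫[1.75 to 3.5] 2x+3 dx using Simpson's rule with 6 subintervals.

f(x) = 2x+3
a = 1.75, b = 3.5, n = 6
h = (b - a)/n = 0.291667

Simpson's rule: (h/3)[f(x₀) + 4f(x₁) + 2f(x₂) + ... + f(xₙ)]

x_0 = 1.7500, f(x_0) = 6.500000, coefficient = 1
x_1 = 2.0417, f(x_1) = 7.083333, coefficient = 4
x_2 = 2.3333, f(x_2) = 7.666667, coefficient = 2
x_3 = 2.6250, f(x_3) = 8.250000, coefficient = 4
x_4 = 2.9167, f(x_4) = 8.833333, coefficient = 2
x_5 = 3.2083, f(x_5) = 9.416667, coefficient = 4
x_6 = 3.5000, f(x_6) = 10.000000, coefficient = 1

I ≈ (0.291667/3) × 148.500000 = 14.437500
Exact value: 14.437500
Error: 0.000000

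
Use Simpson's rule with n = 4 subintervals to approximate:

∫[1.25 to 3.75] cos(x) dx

f(x) = cos(x)
a = 1.25, b = 3.75, n = 4
h = (b - a)/n = 0.625000

Simpson's rule: (h/3)[f(x₀) + 4f(x₁) + 2f(x₂) + ... + f(xₙ)]

x_0 = 1.2500, f(x_0) = 0.315322, coefficient = 1
x_1 = 1.8750, f(x_1) = -0.299534, coefficient = 4
x_2 = 2.5000, f(x_2) = -0.801144, coefficient = 2
x_3 = 3.1250, f(x_3) = -0.999862, coefficient = 4
x_4 = 3.7500, f(x_4) = -0.820559, coefficient = 1

I ≈ (0.625000/3) × -7.305108 = -1.521897
Exact value: -1.520546
Error: 0.001351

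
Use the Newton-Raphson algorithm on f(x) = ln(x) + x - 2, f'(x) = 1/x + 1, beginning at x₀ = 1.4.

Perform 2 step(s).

f(x) = ln(x) + x - 2
f'(x) = 1/x + 1
x₀ = 1.4

Newton-Raphson formula: x_{n+1} = x_n - f(x_n)/f'(x_n)

Iteration 1:
  f(1.400000) = -0.263528
  f'(1.400000) = 1.714286
  x_1 = 1.400000 - (-0.263528)/1.714286 = 1.553725
Iteration 2:
  f(1.553725) = -0.005621
  f'(1.553725) = 1.643615
  x_2 = 1.553725 - (-0.005621)/1.643615 = 1.557144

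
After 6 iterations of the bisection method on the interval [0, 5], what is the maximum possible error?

Bisection error bound: |error| ≤ (b-a)/2^n
|error| ≤ (5 - 0)/2^6 = 5/2^6
|error| ≤ 0.0781250000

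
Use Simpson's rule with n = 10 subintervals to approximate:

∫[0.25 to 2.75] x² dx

f(x) = x²
a = 0.25, b = 2.75, n = 10
h = (b - a)/n = 0.250000

Simpson's rule: (h/3)[f(x₀) + 4f(x₁) + 2f(x₂) + ... + f(xₙ)]

x_0 = 0.2500, f(x_0) = 0.062500, coefficient = 1
x_1 = 0.5000, f(x_1) = 0.250000, coefficient = 4
x_2 = 0.7500, f(x_2) = 0.562500, coefficient = 2
x_3 = 1.0000, f(x_3) = 1.000000, coefficient = 4
x_4 = 1.2500, f(x_4) = 1.562500, coefficient = 2
x_5 = 1.5000, f(x_5) = 2.250000, coefficient = 4
x_6 = 1.7500, f(x_6) = 3.062500, coefficient = 2
x_7 = 2.0000, f(x_7) = 4.000000, coefficient = 4
x_8 = 2.2500, f(x_8) = 5.062500, coefficient = 2
x_9 = 2.5000, f(x_9) = 6.250000, coefficient = 4
x_10 = 2.7500, f(x_10) = 7.562500, coefficient = 1

I ≈ (0.250000/3) × 83.125000 = 6.927083
Exact value: 6.927083
Error: 0.000000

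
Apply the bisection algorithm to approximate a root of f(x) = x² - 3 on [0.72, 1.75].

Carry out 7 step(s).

f(x) = x² - 3
Initial interval: [0.72, 1.75]

Iteration 1:
  c_1 = (0.720000 + 1.750000)/2 = 1.235000
  f(c_1) = f(1.235000) = -1.474775
  f(a) × f(c) ≥ 0, new interval: [1.235000, 1.750000]
Iteration 2:
  c_2 = (1.235000 + 1.750000)/2 = 1.492500
  f(c_2) = f(1.492500) = -0.772444
  f(a) × f(c) ≥ 0, new interval: [1.492500, 1.750000]
Iteration 3:
  c_3 = (1.492500 + 1.750000)/2 = 1.621250
  f(c_3) = f(1.621250) = -0.371548
  f(a) × f(c) ≥ 0, new interval: [1.621250, 1.750000]
Iteration 4:
  c_4 = (1.621250 + 1.750000)/2 = 1.685625
  f(c_4) = f(1.685625) = -0.158668
  f(a) × f(c) ≥ 0, new interval: [1.685625, 1.750000]
Iteration 5:
  c_5 = (1.685625 + 1.750000)/2 = 1.717812
  f(c_5) = f(1.717812) = -0.049120
  f(a) × f(c) ≥ 0, new interval: [1.717812, 1.750000]
Iteration 6:
  c_6 = (1.717812 + 1.750000)/2 = 1.733906
  f(c_6) = f(1.733906) = 0.006431
  f(a) × f(c) < 0, new interval: [1.717812, 1.733906]
Iteration 7:
  c_7 = (1.717812 + 1.733906)/2 = 1.725859
  f(c_7) = f(1.725859) = -0.021409
  f(a) × f(c) ≥ 0, new interval: [1.725859, 1.733906]

After 7 iteration(s), the approximation is c_7 = 1.725859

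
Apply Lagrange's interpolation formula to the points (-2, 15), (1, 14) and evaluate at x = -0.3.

Lagrange interpolation formula:
P(x) = Σ yᵢ × Lᵢ(x)
where Lᵢ(x) = Π_{j≠i} (x - xⱼ)/(xᵢ - xⱼ)

L_0(-0.3) = (-0.3 - 1)/(-2 - 1) = 0.433333
L_1(-0.3) = (-0.3 - (-2))/(1 - (-2)) = 0.566667

P(-0.3) = 15×L_0(-0.3) + 14×L_1(-0.3)
P(-0.3) = 14.433333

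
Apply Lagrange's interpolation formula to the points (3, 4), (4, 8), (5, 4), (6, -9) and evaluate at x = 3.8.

Lagrange interpolation formula:
P(x) = Σ yᵢ × Lᵢ(x)
where Lᵢ(x) = Π_{j≠i} (x - xⱼ)/(xᵢ - xⱼ)

L_0(3.8) = (3.8 - 4)/(3 - 4) × (3.8 - 5)/(3 - 5) × (3.8 - 6)/(3 - 6) = 0.088000
L_1(3.8) = (3.8 - 3)/(4 - 3) × (3.8 - 5)/(4 - 5) × (3.8 - 6)/(4 - 6) = 1.056000
L_2(3.8) = (3.8 - 3)/(5 - 3) × (3.8 - 4)/(5 - 4) × (3.8 - 6)/(5 - 6) = -0.176000
L_3(3.8) = (3.8 - 3)/(6 - 3) × (3.8 - 4)/(6 - 4) × (3.8 - 5)/(6 - 5) = 0.032000

P(3.8) = 4×L_0(3.8) + 8×L_1(3.8) + 4×L_2(3.8) + (-9)×L_3(3.8)
P(3.8) = 7.808000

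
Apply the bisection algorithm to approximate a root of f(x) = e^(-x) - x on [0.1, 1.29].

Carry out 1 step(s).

f(x) = e^(-x) - x
Initial interval: [0.1, 1.29]

Iteration 1:
  c_1 = (0.100000 + 1.290000)/2 = 0.695000
  f(c_1) = f(0.695000) = -0.195926
  f(a) × f(c) < 0, new interval: [0.100000, 0.695000]

After 1 iteration(s), the approximation is c_1 = 0.695000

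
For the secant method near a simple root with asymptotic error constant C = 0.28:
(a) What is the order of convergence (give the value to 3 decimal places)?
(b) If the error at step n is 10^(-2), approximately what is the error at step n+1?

(a) Secant method has superlinear convergence with order φ = (1+√5)/2 ≈ 1.618.
    This means |e_{n+1}| ≈ C|e_n|^1.618.

(b) With |e_n| = 10^(-2) and C = 0.28:
    |e_{n+1}| ≈ 0.28 × (10^(-2))^1.618 = 0.28 × 10^(-3.24)

(a) ≈ 1.618 (golden ratio); (b) |e_{n+1}| ≈ 1.626e-04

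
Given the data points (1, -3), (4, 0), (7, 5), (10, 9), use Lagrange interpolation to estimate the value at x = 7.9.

Lagrange interpolation formula:
P(x) = Σ yᵢ × Lᵢ(x)
where Lᵢ(x) = Π_{j≠i} (x - xⱼ)/(xᵢ - xⱼ)

L_0(7.9) = (7.9 - 4)/(1 - 4) × (7.9 - 7)/(1 - 7) × (7.9 - 10)/(1 - 10) = 0.045500
L_1(7.9) = (7.9 - 1)/(4 - 1) × (7.9 - 7)/(4 - 7) × (7.9 - 10)/(4 - 10) = -0.241500
L_2(7.9) = (7.9 - 1)/(7 - 1) × (7.9 - 4)/(7 - 4) × (7.9 - 10)/(7 - 10) = 1.046500
L_3(7.9) = (7.9 - 1)/(10 - 1) × (7.9 - 4)/(10 - 4) × (7.9 - 7)/(10 - 7) = 0.149500

P(7.9) = (-3)×L_0(7.9) + 0×L_1(7.9) + 5×L_2(7.9) + 9×L_3(7.9)
P(7.9) = 6.441500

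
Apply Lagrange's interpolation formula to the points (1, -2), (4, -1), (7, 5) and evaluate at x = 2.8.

Lagrange interpolation formula:
P(x) = Σ yᵢ × Lᵢ(x)
where Lᵢ(x) = Π_{j≠i} (x - xⱼ)/(xᵢ - xⱼ)

L_0(2.8) = (2.8 - 4)/(1 - 4) × (2.8 - 7)/(1 - 7) = 0.280000
L_1(2.8) = (2.8 - 1)/(4 - 1) × (2.8 - 7)/(4 - 7) = 0.840000
L_2(2.8) = (2.8 - 1)/(7 - 1) × (2.8 - 4)/(7 - 4) = -0.120000

P(2.8) = (-2)×L_0(2.8) + (-1)×L_1(2.8) + 5×L_2(2.8)
P(2.8) = -2.000000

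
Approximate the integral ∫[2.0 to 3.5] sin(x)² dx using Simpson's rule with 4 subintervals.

f(x) = sin(x)²
a = 2.0, b = 3.5, n = 4
h = (b - a)/n = 0.375000

Simpson's rule: (h/3)[f(x₀) + 4f(x₁) + 2f(x₂) + ... + f(xₙ)]

x_0 = 2.0000, f(x_0) = 0.826822, coefficient = 1
x_1 = 2.3750, f(x_1) = 0.481199, coefficient = 4
x_2 = 2.7500, f(x_2) = 0.145665, coefficient = 2
x_3 = 3.1250, f(x_3) = 0.000275, coefficient = 4
x_4 = 3.5000, f(x_4) = 0.123049, coefficient = 1

I ≈ (0.375000/3) × 3.167098 = 0.395887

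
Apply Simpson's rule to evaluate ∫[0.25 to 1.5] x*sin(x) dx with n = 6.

f(x) = x*sin(x)
a = 0.25, b = 1.5, n = 6
h = (b - a)/n = 0.208333

Simpson's rule: (h/3)[f(x₀) + 4f(x₁) + 2f(x₂) + ... + f(xₙ)]

x_0 = 0.2500, f(x_0) = 0.061851, coefficient = 1
x_1 = 0.4583, f(x_1) = 0.202791, coefficient = 4
x_2 = 0.6667, f(x_2) = 0.412247, coefficient = 2
x_3 = 0.8750, f(x_3) = 0.671601, coefficient = 4
x_4 = 1.0833, f(x_4) = 0.957151, coefficient = 2
x_5 = 1.2917, f(x_5) = 1.241673, coefficient = 4
x_6 = 1.5000, f(x_6) = 1.496242, coefficient = 1

I ≈ (0.208333/3) × 12.761151 = 0.886191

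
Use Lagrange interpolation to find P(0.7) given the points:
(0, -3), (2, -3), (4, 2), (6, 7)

Lagrange interpolation formula:
P(x) = Σ yᵢ × Lᵢ(x)
where Lᵢ(x) = Π_{j≠i} (x - xⱼ)/(xᵢ - xⱼ)

L_0(0.7) = (0.7 - 2)/(0 - 2) × (0.7 - 4)/(0 - 4) × (0.7 - 6)/(0 - 6) = 0.473687
L_1(0.7) = (0.7 - 0)/(2 - 0) × (0.7 - 4)/(2 - 4) × (0.7 - 6)/(2 - 6) = 0.765187
L_2(0.7) = (0.7 - 0)/(4 - 0) × (0.7 - 2)/(4 - 2) × (0.7 - 6)/(4 - 6) = -0.301437
L_3(0.7) = (0.7 - 0)/(6 - 0) × (0.7 - 2)/(6 - 2) × (0.7 - 4)/(6 - 4) = 0.062562

P(0.7) = (-3)×L_0(0.7) + (-3)×L_1(0.7) + 2×L_2(0.7) + 7×L_3(0.7)
P(0.7) = -3.881562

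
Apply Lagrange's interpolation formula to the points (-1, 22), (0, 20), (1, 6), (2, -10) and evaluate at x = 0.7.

Lagrange interpolation formula:
P(x) = Σ yᵢ × Lᵢ(x)
where Lᵢ(x) = Π_{j≠i} (x - xⱼ)/(xᵢ - xⱼ)

L_0(0.7) = (0.7 - 0)/(-1 - 0) × (0.7 - 1)/(-1 - 1) × (0.7 - 2)/(-1 - 2) = -0.045500
L_1(0.7) = (0.7 - (-1))/(0 - (-1)) × (0.7 - 1)/(0 - 1) × (0.7 - 2)/(0 - 2) = 0.331500
L_2(0.7) = (0.7 - (-1))/(1 - (-1)) × (0.7 - 0)/(1 - 0) × (0.7 - 2)/(1 - 2) = 0.773500
L_3(0.7) = (0.7 - (-1))/(2 - (-1)) × (0.7 - 0)/(2 - 0) × (0.7 - 1)/(2 - 1) = -0.059500

P(0.7) = 22×L_0(0.7) + 20×L_1(0.7) + 6×L_2(0.7) + (-10)×L_3(0.7)
P(0.7) = 10.865000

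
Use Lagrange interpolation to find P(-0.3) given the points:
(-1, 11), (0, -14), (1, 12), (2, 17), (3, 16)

Lagrange interpolation formula:
P(x) = Σ yᵢ × Lᵢ(x)
where Lᵢ(x) = Π_{j≠i} (x - xⱼ)/(xᵢ - xⱼ)

L_0(-0.3) = (-0.3 - 0)/(-1 - 0) × (-0.3 - 1)/(-1 - 1) × (-0.3 - 2)/(-1 - 2) × (-0.3 - 3)/(-1 - 3) = 0.123337
L_1(-0.3) = (-0.3 - (-1))/(0 - (-1)) × (-0.3 - 1)/(0 - 1) × (-0.3 - 2)/(0 - 2) × (-0.3 - 3)/(0 - 3) = 1.151150
L_2(-0.3) = (-0.3 - (-1))/(1 - (-1)) × (-0.3 - 0)/(1 - 0) × (-0.3 - 2)/(1 - 2) × (-0.3 - 3)/(1 - 3) = -0.398475
L_3(-0.3) = (-0.3 - (-1))/(2 - (-1)) × (-0.3 - 0)/(2 - 0) × (-0.3 - 1)/(2 - 1) × (-0.3 - 3)/(2 - 3) = 0.150150
L_4(-0.3) = (-0.3 - (-1))/(3 - (-1)) × (-0.3 - 0)/(3 - 0) × (-0.3 - 1)/(3 - 1) × (-0.3 - 2)/(3 - 2) = -0.026162

P(-0.3) = 11×L_0(-0.3) + (-14)×L_1(-0.3) + 12×L_2(-0.3) + 17×L_3(-0.3) + 16×L_4(-0.3)
P(-0.3) = -17.407137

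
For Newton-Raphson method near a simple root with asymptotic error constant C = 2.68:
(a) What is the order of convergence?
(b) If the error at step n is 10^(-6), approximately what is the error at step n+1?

(a) Newton-Raphson has quadratic (order 2) convergence near simple roots.
    This means |e_{n+1}| ≈ C|e_n|².

(b) With |e_n| = 10^(-6) and C = 2.68:
    |e_{n+1}| ≈ 2.68 × (10^(-6))² = 2.68 × 10^(-12)

(a) 2 (quadratic); (b) |e_{n+1}| ≈ 2.680e-12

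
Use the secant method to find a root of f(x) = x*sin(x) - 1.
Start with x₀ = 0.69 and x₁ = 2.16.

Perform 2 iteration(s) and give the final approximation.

f(x) = x*sin(x) - 1
x₀ = 0.69, x₁ = 2.16

Secant formula: x_{n+1} = x_n - f(x_n)(x_n - x_{n-1})/(f(x_n) - f(x_{n-1}))

Iteration 1:
  f(0.690000) = -0.560789
  f(2.160000) = 0.795788
  x_2 = 2.160000 - 0.795788×(2.160000 - 0.690000)/(0.795788 - (-0.560789))
       = 1.297676
Iteration 2:
  f(2.160000) = 0.795788
  f(1.297676) = 0.249577
  x_3 = 1.297676 - 0.249577×(1.297676 - 2.160000)/(0.249577 - 0.795788)
       = 0.903661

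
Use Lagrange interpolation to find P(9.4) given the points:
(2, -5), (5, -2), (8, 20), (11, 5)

Lagrange interpolation formula:
P(x) = Σ yᵢ × Lᵢ(x)
where Lᵢ(x) = Π_{j≠i} (x - xⱼ)/(xᵢ - xⱼ)

L_0(9.4) = (9.4 - 5)/(2 - 5) × (9.4 - 8)/(2 - 8) × (9.4 - 11)/(2 - 11) = 0.060840
L_1(9.4) = (9.4 - 2)/(5 - 2) × (9.4 - 8)/(5 - 8) × (9.4 - 11)/(5 - 11) = -0.306963
L_2(9.4) = (9.4 - 2)/(8 - 2) × (9.4 - 5)/(8 - 5) × (9.4 - 11)/(8 - 11) = 0.964741
L_3(9.4) = (9.4 - 2)/(11 - 2) × (9.4 - 5)/(11 - 5) × (9.4 - 8)/(11 - 8) = 0.281383

P(9.4) = (-5)×L_0(9.4) + (-2)×L_1(9.4) + 20×L_2(9.4) + 5×L_3(9.4)
P(9.4) = 21.011457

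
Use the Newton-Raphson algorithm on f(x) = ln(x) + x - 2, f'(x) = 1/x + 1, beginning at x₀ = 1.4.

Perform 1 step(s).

f(x) = ln(x) + x - 2
f'(x) = 1/x + 1
x₀ = 1.4

Newton-Raphson formula: x_{n+1} = x_n - f(x_n)/f'(x_n)

Iteration 1:
  f(1.400000) = -0.263528
  f'(1.400000) = 1.714286
  x_1 = 1.400000 - (-0.263528)/1.714286 = 1.553725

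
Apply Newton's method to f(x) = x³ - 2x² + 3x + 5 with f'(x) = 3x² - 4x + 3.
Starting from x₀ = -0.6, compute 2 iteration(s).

f(x) = x³ - 2x² + 3x + 5
f'(x) = 3x² - 4x + 3
x₀ = -0.6

Newton-Raphson formula: x_{n+1} = x_n - f(x_n)/f'(x_n)

Iteration 1:
  f(-0.600000) = 2.264000
  f'(-0.600000) = 6.480000
  x_1 = -0.600000 - 2.264000/6.480000 = -0.949383
Iteration 2:
  f(-0.949383) = -0.506508
  f'(-0.949383) = 9.501513
  x_2 = -0.949383 - (-0.506508)/9.501513 = -0.896075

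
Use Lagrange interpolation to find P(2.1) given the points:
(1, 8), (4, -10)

Lagrange interpolation formula:
P(x) = Σ yᵢ × Lᵢ(x)
where Lᵢ(x) = Π_{j≠i} (x - xⱼ)/(xᵢ - xⱼ)

L_0(2.1) = (2.1 - 4)/(1 - 4) = 0.633333
L_1(2.1) = (2.1 - 1)/(4 - 1) = 0.366667

P(2.1) = 8×L_0(2.1) + (-10)×L_1(2.1)
P(2.1) = 1.400000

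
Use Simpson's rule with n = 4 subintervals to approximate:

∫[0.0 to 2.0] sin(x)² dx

f(x) = sin(x)²
a = 0.0, b = 2.0, n = 4
h = (b - a)/n = 0.500000

Simpson's rule: (h/3)[f(x₀) + 4f(x₁) + 2f(x₂) + ... + f(xₙ)]

x_0 = 0.0000, f(x_0) = 0.000000, coefficient = 1
x_1 = 0.5000, f(x_1) = 0.229849, coefficient = 4
x_2 = 1.0000, f(x_2) = 0.708073, coefficient = 2
x_3 = 1.5000, f(x_3) = 0.994996, coefficient = 4
x_4 = 2.0000, f(x_4) = 0.826822, coefficient = 1

I ≈ (0.500000/3) × 7.142349 = 1.190392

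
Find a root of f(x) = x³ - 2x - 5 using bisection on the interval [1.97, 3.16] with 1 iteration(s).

f(x) = x³ - 2x - 5
Initial interval: [1.97, 3.16]

Iteration 1:
  c_1 = (1.970000 + 3.160000)/2 = 2.565000
  f(c_1) = f(2.565000) = 6.745712
  f(a) × f(c) < 0, new interval: [1.970000, 2.565000]

After 1 iteration(s), the approximation is c_1 = 2.565000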